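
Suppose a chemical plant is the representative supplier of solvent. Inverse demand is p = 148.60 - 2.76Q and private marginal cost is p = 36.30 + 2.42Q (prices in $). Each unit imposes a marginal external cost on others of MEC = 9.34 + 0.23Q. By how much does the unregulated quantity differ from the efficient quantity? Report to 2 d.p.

2.65 units

Market equilibrium (private): 36.30 + 2.42Q = 148.60 - 2.76Q → Q_m = 21.6795.
Social marginal cost = private MC + MEC = 45.64 + 2.65Q.
Set SMC = demand: 45.64 + 2.65Q = 148.60 - 2.76Q → Q* = 19.0314.
Gap = |21.6795 − 19.0314| = 2.6481.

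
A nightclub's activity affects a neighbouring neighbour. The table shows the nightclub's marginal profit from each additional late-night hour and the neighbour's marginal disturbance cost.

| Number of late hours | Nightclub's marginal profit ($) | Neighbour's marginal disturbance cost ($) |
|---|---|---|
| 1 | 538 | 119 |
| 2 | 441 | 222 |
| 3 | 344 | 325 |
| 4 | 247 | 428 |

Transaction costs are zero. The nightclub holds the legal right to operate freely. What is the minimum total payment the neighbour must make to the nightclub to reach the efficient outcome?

Left alone the nightclub would choose level 4 (marginal profit stays positive).
Efficient level: k* = 3 (marginal profit ≥ marginal disturbance cost through 3).
The neighbour must at least cover the nightclub's forgone profit from cutting 4→3: 247 = 247.

$247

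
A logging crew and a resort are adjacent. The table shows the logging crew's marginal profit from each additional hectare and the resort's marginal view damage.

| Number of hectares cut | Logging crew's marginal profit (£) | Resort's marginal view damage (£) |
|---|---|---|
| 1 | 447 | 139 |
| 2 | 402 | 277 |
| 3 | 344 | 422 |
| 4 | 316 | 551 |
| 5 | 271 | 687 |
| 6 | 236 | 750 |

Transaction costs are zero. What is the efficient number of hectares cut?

2

Bargaining reaches the level where marginal profit last exceeds marginal view damage.
That holds through level 2 (402 ≥ 277) but not at 3 (344 < 422).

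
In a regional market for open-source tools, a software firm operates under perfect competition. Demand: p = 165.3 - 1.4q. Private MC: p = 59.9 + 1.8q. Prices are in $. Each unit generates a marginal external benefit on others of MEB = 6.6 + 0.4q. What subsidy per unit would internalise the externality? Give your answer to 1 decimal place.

subsidy = $22.6 per unit

Social marginal cost = private MC − MEB = 53.3 + 1.4q.
Set SMC = demand: 53.3 + 1.4q = 165.3 - 1.4q → q* = 40.0000.
The Pigouvian subsidy equals MEB at q*: 6.6 + 0.4×40.0000 = 22.6000.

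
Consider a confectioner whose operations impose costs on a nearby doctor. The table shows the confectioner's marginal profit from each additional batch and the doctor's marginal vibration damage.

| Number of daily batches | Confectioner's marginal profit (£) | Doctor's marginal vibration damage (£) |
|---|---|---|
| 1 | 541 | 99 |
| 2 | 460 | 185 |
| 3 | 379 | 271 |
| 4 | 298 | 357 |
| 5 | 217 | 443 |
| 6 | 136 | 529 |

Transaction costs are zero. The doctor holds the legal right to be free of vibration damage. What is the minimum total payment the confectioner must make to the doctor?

Efficient level: marginal profit ≥ marginal vibration damage through level 3, so k* = 3.
With the doctor holding the right, the confectioner must at least compensate total damage at k*: 99 + 185 + 271 = 555.

£555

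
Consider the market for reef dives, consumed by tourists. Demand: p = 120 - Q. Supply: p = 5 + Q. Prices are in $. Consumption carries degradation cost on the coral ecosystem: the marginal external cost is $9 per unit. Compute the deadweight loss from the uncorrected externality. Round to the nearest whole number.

Market equilibrium (private): 5 + Q = 120 - Q → Q_m = 57.5000.
Social marginal benefit = demand − MEC = 111 - Q.
Set SMB = MC: 111 - Q = 5 + Q → Q* = 53.0000.
Between Q* and Q_m the wedge MC − SMB runs linearly from 0 to MEC(Q_m), so the loss is a triangle.
DWL = ½ × 4.5000 × 9.0000 = 20.2500.

DWL = $20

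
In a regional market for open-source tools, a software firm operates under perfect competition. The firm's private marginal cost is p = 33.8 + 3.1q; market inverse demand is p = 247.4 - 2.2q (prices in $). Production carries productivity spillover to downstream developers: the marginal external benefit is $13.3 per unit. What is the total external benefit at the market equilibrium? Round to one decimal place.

$536.0

Market equilibrium (private): 33.8 + 3.1q = 247.4 - 2.2q → q_m = 40.3019.
Total external benefit = MEB × q_m = 13.3 × 40.3019 = 536.0153.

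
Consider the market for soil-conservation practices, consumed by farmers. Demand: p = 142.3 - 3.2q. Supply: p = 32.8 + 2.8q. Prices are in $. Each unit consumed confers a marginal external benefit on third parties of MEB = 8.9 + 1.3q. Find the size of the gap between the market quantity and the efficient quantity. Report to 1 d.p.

Market equilibrium (private): 32.8 + 2.8q = 142.3 - 3.2q → q_m = 18.2500.
Social marginal benefit = demand + MEB = 151.2 - 1.9q.
Set SMB = MC: 151.2 - 1.9q = 32.8 + 2.8q → q* = 25.1915.
Gap = |18.2500 − 25.1915| = 6.9415.

6.9 units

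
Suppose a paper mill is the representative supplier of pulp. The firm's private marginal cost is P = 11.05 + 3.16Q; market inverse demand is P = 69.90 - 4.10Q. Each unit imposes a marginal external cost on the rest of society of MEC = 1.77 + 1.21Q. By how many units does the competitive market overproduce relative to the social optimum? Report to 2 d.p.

1.37 units

Market equilibrium (private): 11.05 + 3.16Q = 69.90 - 4.10Q → Q_m = 8.1061.
Social marginal cost = private MC + MEC = 12.82 + 4.37Q.
Set SMC = demand: 12.82 + 4.37Q = 69.90 - 4.10Q → Q* = 6.7391.
Gap = |8.1061 − 6.7391| = 1.3670.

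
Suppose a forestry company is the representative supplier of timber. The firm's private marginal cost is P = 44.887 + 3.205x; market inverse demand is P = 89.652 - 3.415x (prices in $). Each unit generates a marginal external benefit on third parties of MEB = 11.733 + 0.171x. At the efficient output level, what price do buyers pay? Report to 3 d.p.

Social marginal cost = private MC − MEB = 33.154 + 3.034x.
Set SMC = demand: 33.154 + 3.034x = 89.652 - 3.415x → x* = 8.7607.
Consumer price on the demand curve at x*: 89.652 − 3.415×8.7607 = 59.7342.

P = $59.734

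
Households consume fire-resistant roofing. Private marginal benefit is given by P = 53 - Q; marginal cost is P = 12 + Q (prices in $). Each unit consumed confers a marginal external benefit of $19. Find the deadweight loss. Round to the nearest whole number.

Market equilibrium (private): 12 + Q = 53 - Q → Q_m = 20.5000.
Social marginal benefit = demand + MEB = 72 - Q.
Set SMB = MC: 72 - Q = 12 + Q → Q* = 30.0000.
The loss is the area between SMB and MC from Q* to Q_m; with linear curves that's a triangle of height MEB(Q_m).
DWL = ½ × 9.5000 × 19.0000 = 90.2500.

DWL = $90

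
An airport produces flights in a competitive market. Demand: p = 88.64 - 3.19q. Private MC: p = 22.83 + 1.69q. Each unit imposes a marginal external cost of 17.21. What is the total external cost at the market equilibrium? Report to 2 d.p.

Market equilibrium (private): 22.83 + 1.69q = 88.64 - 3.19q → q_m = 13.4857.
Total external cost = MEC × q_m = 17.21 × 13.4857 = 232.0889.

232.09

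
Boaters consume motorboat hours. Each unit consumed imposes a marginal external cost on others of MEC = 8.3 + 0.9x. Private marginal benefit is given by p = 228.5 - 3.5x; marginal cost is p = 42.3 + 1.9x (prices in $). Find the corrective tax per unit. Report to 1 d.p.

tax = $33.7 per unit

Social marginal benefit = demand − MEC = 220.2 - 4.4x.
Set SMB = MC: 220.2 - 4.4x = 42.3 + 1.9x → x* = 28.2381.
The Pigouvian tax equals MEC at x*: 8.3 + 0.9×28.2381 = 33.7143.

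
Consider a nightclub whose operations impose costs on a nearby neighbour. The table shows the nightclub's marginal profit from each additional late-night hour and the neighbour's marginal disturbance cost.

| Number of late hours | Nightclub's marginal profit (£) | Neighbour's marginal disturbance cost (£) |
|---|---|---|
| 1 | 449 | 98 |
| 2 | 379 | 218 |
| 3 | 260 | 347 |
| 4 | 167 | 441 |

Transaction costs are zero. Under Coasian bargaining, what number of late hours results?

2

Bargaining reaches the level where marginal profit last exceeds marginal disturbance cost.
That holds through level 2 (379 ≥ 218) but not at 3 (260 < 347).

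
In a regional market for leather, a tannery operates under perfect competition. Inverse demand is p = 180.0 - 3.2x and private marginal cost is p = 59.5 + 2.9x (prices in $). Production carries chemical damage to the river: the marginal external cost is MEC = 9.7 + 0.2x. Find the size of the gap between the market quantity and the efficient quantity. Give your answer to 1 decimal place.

Market equilibrium (private): 59.5 + 2.9x = 180.0 - 3.2x → x_m = 19.7541.
Social marginal cost = private MC + MEC = 69.2 + 3.1x.
Set SMC = demand: 69.2 + 3.1x = 180.0 - 3.2x → x* = 17.5873.
Gap = |19.7541 − 17.5873| = 2.1668.

2.2 units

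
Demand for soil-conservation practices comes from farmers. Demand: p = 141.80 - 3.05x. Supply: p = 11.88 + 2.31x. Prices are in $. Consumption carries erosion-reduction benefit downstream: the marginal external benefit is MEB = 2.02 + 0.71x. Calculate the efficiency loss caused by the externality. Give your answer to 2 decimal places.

DWL = $39.76

Market equilibrium (private): 11.88 + 2.31x = 141.80 - 3.05x → x_m = 24.2388.
Social marginal benefit = demand + MEB = 143.82 - 2.34x.
Set SMB = MC: 143.82 - 2.34x = 11.88 + 2.31x → x* = 28.3742.
Between x* and x_m the wedge SMB − MC runs linearly from 0 to MEB(x_m), so the loss is a triangle.
DWL = ½ × 4.1354 × 19.2296 = 39.7610.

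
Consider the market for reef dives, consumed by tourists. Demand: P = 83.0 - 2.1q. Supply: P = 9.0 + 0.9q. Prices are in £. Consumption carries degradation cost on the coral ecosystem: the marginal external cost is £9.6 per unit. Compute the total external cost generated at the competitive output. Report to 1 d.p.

Market equilibrium (private): 9.0 + 0.9q = 83.0 - 2.1q → q_m = 24.6667.
Total external cost = MEC × q_m = 9.6 × 24.6667 = 236.8003.

£236.8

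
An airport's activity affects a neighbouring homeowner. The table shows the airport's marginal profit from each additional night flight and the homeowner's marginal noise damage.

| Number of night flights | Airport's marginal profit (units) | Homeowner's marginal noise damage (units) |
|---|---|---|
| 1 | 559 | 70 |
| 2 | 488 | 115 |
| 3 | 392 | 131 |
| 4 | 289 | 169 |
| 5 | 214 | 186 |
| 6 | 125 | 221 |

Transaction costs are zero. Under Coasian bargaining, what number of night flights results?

Bargaining reaches the level where marginal profit last exceeds marginal noise damage.
That holds through level 5 (214 ≥ 186) but not at 6 (125 < 221).

5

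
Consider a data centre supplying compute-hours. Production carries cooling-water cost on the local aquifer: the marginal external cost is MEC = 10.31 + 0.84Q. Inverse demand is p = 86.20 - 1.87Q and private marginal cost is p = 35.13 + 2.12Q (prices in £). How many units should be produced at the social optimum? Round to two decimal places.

Social marginal cost = private MC + MEC = 45.44 + 2.96Q.
Set SMC = demand: 45.44 + 2.96Q = 86.20 - 1.87Q → Q* = 8.4389.

Q* = 8.44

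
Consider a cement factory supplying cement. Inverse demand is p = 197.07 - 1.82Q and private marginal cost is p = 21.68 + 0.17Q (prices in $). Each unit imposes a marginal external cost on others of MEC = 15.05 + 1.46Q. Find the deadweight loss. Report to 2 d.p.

Market equilibrium (private): 21.68 + 0.17Q = 197.07 - 1.82Q → Q_m = 88.1357.
Social marginal cost = private MC + MEC = 36.73 + 1.63Q.
Set SMC = demand: 36.73 + 1.63Q = 197.07 - 1.82Q → Q* = 46.4754.
The loss is the area between SMC and demand from Q* to Q_m; with linear curves that's a triangle of height MEC(Q_m).
DWL = ½ × 41.6603 × 143.7281 = 2993.8779.

DWL = $2993.88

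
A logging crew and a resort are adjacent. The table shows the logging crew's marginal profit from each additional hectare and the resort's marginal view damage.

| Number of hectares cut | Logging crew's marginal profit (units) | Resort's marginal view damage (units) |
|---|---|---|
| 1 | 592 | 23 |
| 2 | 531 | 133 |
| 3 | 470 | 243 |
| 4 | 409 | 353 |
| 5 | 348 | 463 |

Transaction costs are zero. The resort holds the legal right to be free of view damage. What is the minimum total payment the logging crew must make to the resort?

Efficient level: marginal profit ≥ marginal view damage through level 4, so k* = 4.
With the resort holding the right, the logging crew must at least compensate total damage at k*: 23 + 133 + 243 + 353 = 752.

752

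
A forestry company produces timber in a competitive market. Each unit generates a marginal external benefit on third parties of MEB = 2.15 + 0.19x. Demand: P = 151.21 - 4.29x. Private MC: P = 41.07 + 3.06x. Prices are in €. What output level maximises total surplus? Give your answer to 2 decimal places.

Social marginal cost = private MC − MEB = 38.92 + 2.87x.
Set SMC = demand: 38.92 + 2.87x = 151.21 - 4.29x → x* = 15.6830.

x* = 15.68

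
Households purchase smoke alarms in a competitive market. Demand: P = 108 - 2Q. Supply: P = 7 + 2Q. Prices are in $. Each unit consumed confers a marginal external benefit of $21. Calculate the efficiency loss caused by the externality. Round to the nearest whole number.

Market equilibrium (private): 7 + 2Q = 108 - 2Q → Q_m = 25.2500.
Social marginal benefit = demand + MEB = 129 - 2Q.
Set SMB = MC: 129 - 2Q = 7 + 2Q → Q* = 30.5000.
The loss is the area between SMB and MC from Q* to Q_m; with linear curves that's a triangle of height MEB(Q_m).
DWL = ½ × 5.2500 × 21.0000 = 55.1250.

DWL = $55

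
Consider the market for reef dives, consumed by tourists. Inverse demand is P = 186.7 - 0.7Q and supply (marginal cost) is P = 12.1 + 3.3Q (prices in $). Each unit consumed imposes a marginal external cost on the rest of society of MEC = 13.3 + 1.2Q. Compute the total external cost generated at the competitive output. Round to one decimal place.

$1723.7

Market equilibrium (private): 12.1 + 3.3Q = 186.7 - 0.7Q → Q_m = 43.6500.
Total external cost = ∫₀^{Q_m} (13.3 + 1.2Q) dQ = 13.3×43.6500 + ½×1.2×43.6500² = 1723.7385.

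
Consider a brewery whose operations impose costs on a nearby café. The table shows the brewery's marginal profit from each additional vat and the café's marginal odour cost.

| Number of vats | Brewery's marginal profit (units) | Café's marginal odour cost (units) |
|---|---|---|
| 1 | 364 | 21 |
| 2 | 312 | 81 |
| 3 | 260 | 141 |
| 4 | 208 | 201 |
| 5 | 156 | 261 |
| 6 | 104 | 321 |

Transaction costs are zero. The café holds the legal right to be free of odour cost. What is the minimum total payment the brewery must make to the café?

Efficient level: marginal profit ≥ marginal odour cost through level 4, so k* = 4.
With the café holding the right, the brewery must at least compensate total damage at k*: 21 + 81 + 141 + 201 = 444.

444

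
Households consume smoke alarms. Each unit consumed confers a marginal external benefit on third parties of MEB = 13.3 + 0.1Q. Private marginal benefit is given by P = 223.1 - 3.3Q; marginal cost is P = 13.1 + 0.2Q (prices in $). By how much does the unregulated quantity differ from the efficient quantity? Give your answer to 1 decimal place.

Market equilibrium (private): 13.1 + 0.2Q = 223.1 - 3.3Q → Q_m = 60.0000.
Social marginal benefit = demand + MEB = 236.4 - 3.2Q.
Set SMB = MC: 236.4 - 3.2Q = 13.1 + 0.2Q → Q* = 65.6765.
Gap = |60.0000 − 65.6765| = 5.6765.

5.7 units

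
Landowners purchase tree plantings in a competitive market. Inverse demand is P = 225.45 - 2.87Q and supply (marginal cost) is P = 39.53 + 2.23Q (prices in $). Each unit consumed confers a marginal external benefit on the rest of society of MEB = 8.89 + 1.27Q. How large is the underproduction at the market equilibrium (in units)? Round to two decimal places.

Market equilibrium (private): 39.53 + 2.23Q = 225.45 - 2.87Q → Q_m = 36.4549.
Social marginal benefit = demand + MEB = 234.34 - 1.60Q.
Set SMB = MC: 234.34 - 1.60Q = 39.53 + 2.23Q → Q* = 50.8642.
Gap = |36.4549 − 50.8642| = 14.4093.

14.41 units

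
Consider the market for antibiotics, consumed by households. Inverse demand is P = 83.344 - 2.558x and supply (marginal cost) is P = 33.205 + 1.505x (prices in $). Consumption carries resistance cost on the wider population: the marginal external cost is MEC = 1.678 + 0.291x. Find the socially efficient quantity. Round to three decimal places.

Social marginal benefit = demand − MEC = 81.666 - 2.849x.
Set SMB = MC: 81.666 - 2.849x = 33.205 + 1.505x → x* = 11.1302.

x* = 11.130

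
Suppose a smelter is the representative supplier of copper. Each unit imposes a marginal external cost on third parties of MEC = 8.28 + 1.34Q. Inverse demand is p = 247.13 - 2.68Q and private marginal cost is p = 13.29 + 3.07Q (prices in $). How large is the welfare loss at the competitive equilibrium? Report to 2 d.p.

Market equilibrium (private): 13.29 + 3.07Q = 247.13 - 2.68Q → Q_m = 40.6678.
Social marginal cost = private MC + MEC = 21.57 + 4.41Q.
Set SMC = demand: 21.57 + 4.41Q = 247.13 - 2.68Q → Q* = 31.8138.
Between Q* and Q_m the wedge SMC − demand runs linearly from 0 to MEC(Q_m), so the loss is a triangle.
DWL = ½ × 8.8540 × 62.7749 = 277.9045.

DWL = $277.90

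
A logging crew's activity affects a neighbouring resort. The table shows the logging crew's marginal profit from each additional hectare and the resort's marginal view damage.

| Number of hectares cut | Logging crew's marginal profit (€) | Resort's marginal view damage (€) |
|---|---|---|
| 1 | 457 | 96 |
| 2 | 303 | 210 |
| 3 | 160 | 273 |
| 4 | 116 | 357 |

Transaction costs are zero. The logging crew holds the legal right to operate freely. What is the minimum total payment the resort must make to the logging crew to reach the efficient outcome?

Left alone the logging crew would choose level 4 (marginal profit stays positive).
Efficient level: k* = 2 (marginal profit ≥ marginal view damage through 2).
The resort must at least cover the logging crew's forgone profit from cutting 4→2: 160 + 116 = 276.

€276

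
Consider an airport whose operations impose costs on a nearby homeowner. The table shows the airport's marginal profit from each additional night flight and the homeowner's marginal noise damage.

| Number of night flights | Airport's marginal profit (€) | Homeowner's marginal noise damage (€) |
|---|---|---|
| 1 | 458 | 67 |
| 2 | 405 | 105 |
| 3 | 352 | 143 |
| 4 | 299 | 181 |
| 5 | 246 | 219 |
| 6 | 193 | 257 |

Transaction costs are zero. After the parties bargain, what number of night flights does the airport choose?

5

Bargaining reaches the level where marginal profit last exceeds marginal noise damage.
That holds through level 5 (246 ≥ 219) but not at 6 (193 < 257).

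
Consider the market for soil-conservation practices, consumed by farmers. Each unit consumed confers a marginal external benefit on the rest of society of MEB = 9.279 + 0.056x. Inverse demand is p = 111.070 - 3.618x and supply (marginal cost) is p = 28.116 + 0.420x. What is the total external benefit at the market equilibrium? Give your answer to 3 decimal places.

Market equilibrium (private): 28.116 + 0.420x = 111.070 - 3.618x → x_m = 20.5433.
Total external benefit = ∫₀^{x_m} (9.279 + 0.056x) dx = 9.279×20.5433 + ½×0.056×20.5433² = 202.4380.

202.438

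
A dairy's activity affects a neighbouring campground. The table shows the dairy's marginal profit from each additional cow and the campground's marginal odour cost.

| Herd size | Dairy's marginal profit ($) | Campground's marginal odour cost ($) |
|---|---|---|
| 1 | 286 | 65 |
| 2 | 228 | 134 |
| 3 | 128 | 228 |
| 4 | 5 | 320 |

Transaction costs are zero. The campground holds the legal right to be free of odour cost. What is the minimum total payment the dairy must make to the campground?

Efficient level: marginal profit ≥ marginal odour cost through level 2, so k* = 2.
With the campground holding the right, the dairy must at least compensate total damage at k*: 65 + 134 = 199.

$199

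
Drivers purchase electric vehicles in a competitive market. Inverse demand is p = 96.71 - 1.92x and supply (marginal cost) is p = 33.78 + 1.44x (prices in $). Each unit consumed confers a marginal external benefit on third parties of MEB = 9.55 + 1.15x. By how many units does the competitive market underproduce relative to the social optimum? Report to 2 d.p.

Market equilibrium (private): 33.78 + 1.44x = 96.71 - 1.92x → x_m = 18.7292.
Social marginal benefit = demand + MEB = 106.26 - 0.77x.
Set SMB = MC: 106.26 - 0.77x = 33.78 + 1.44x → x* = 32.7964.
Gap = |18.7292 − 32.7964| = 14.0672.

14.07 units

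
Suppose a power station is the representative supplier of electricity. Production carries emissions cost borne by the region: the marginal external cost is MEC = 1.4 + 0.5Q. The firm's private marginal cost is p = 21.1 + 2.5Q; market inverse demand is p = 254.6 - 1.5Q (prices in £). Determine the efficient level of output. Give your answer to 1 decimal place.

Social marginal cost = private MC + MEC = 22.5 + 3.0Q.
Set SMC = demand: 22.5 + 3.0Q = 254.6 - 1.5Q → Q* = 51.5778.

Q* = 51.6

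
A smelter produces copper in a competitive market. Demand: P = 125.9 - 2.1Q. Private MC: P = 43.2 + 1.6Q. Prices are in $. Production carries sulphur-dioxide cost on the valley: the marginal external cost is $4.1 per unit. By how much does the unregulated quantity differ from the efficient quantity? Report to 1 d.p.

Market equilibrium (private): 43.2 + 1.6Q = 125.9 - 2.1Q → Q_m = 22.3514.
Social marginal cost = private MC + MEC = 47.3 + 1.6Q.
Set SMC = demand: 47.3 + 1.6Q = 125.9 - 2.1Q → Q* = 21.2432.
Gap = |22.3514 − 21.2432| = 1.1082.

1.1 units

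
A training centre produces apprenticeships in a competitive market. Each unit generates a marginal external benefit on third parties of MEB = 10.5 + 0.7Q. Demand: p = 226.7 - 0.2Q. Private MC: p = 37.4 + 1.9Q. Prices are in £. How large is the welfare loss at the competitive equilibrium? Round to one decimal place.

Market equilibrium (private): 37.4 + 1.9Q = 226.7 - 0.2Q → Q_m = 90.1429.
Social marginal cost = private MC − MEB = 26.9 + 1.2Q.
Set SMC = demand: 26.9 + 1.2Q = 226.7 - 0.2Q → Q* = 142.7143.
The loss is the area between SMC and demand from Q* to Q_m; with linear curves that's a triangle of height MEB(Q_m).
DWL = ½ × 52.5714 × 73.6000 = 1934.6275.

DWL = £1934.6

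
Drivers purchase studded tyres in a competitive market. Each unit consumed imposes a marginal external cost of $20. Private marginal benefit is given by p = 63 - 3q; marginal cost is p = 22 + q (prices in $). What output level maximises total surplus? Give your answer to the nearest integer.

q* = 5

Social marginal benefit = demand − MEC = 43 - 3q.
Set SMB = MC: 43 - 3q = 22 + q → q* = 5.2500.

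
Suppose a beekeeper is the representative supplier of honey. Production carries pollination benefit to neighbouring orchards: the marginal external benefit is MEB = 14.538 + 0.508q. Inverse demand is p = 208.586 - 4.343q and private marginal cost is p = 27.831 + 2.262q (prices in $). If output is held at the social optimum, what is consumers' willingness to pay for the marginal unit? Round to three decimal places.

P = $69.475

Social marginal cost = private MC − MEB = 13.293 + 1.754q.
Set SMC = demand: 13.293 + 1.754q = 208.586 - 4.343q → q* = 32.0310.
Consumer price on the demand curve at q*: 208.586 − 4.343×32.0310 = 69.4754.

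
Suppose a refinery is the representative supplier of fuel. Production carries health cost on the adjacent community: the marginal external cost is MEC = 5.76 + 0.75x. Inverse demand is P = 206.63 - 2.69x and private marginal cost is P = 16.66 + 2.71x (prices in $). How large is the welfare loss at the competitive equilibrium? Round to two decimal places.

Market equilibrium (private): 16.66 + 2.71x = 206.63 - 2.69x → x_m = 35.1796.
Social marginal cost = private MC + MEC = 22.42 + 3.46x.
Set SMC = demand: 22.42 + 3.46x = 206.63 - 2.69x → x* = 29.9528.
Between x* and x_m the wedge SMC − demand runs linearly from 0 to MEC(x_m), so the loss is a triangle.
DWL = ½ × 5.2268 × 32.1447 = 84.0070.

DWL = $84.01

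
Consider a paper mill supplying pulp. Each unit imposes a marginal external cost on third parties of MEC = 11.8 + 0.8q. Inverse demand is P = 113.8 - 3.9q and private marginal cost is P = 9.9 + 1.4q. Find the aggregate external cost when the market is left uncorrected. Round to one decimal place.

Market equilibrium (private): 9.9 + 1.4q = 113.8 - 3.9q → q_m = 19.6038.
Total external cost = ∫₀^{q_m} (11.8 + 0.8q) dq = 11.8×19.6038 + ½×0.8×19.6038² = 385.0484.

385.0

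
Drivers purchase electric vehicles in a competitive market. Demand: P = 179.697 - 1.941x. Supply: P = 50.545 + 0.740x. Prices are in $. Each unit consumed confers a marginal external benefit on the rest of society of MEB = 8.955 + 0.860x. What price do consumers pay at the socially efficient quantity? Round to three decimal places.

P = $32.489

Social marginal benefit = demand + MEB = 188.652 - 1.081x.
Set SMB = MC: 188.652 - 1.081x = 50.545 + 0.740x → x* = 75.8413.
Consumer price on the demand curve at x*: 179.697 − 1.941×75.8413 = 32.4890.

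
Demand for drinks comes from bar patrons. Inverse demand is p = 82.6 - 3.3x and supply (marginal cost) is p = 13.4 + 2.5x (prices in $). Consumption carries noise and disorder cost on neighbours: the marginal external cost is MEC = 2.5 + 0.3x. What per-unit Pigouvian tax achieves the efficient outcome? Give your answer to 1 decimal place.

Social marginal benefit = demand − MEC = 80.1 - 3.6x.
Set SMB = MC: 80.1 - 3.6x = 13.4 + 2.5x → x* = 10.9344.
The Pigouvian tax equals MEC at x*: 2.5 + 0.3×10.9344 = 5.7803.

tax = $5.8 per unit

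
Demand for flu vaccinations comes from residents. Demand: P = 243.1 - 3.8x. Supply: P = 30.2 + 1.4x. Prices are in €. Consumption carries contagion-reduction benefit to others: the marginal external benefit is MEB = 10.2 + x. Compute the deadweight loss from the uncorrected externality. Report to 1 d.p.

Market equilibrium (private): 30.2 + 1.4x = 243.1 - 3.8x → x_m = 40.9423.
Social marginal benefit = demand + MEB = 253.3 - 2.8x.
Set SMB = MC: 253.3 - 2.8x = 30.2 + 1.4x → x* = 53.1190.
The loss is the area between SMB and MC from x* to x_m; with linear curves that's a triangle of height MEB(x_m).
DWL = ½ × 12.1767 × 51.1423 = 311.3722.

DWL = €311.4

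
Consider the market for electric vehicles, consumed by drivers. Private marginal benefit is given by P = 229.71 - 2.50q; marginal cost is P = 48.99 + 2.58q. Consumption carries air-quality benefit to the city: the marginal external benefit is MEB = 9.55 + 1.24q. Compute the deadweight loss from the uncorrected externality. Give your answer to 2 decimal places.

Market equilibrium (private): 48.99 + 2.58q = 229.71 - 2.50q → q_m = 35.5748.
Social marginal benefit = demand + MEB = 239.26 - 1.26q.
Set SMB = MC: 239.26 - 1.26q = 48.99 + 2.58q → q* = 49.5495.
Between q* and q_m the wedge SMB − MC runs linearly from 0 to MEB(q_m), so the loss is a triangle.
DWL = ½ × 13.9747 × 53.6628 = 374.9608.

DWL = 374.96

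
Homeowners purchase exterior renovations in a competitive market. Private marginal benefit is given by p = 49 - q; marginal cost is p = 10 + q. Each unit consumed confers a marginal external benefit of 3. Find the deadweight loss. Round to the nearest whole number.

DWL = 2

Market equilibrium (private): 10 + q = 49 - q → q_m = 19.5000.
Social marginal benefit = demand + MEB = 52 - q.
Set SMB = MC: 52 - q = 10 + q → q* = 21.0000.
The welfare-loss triangle has base |q_m − q*| and height MEB(q_m) (the vertical gap between SMB and MC is zero at q* and MEB at q_m).
DWL = ½ × 1.5000 × 3.0000 = 2.2500.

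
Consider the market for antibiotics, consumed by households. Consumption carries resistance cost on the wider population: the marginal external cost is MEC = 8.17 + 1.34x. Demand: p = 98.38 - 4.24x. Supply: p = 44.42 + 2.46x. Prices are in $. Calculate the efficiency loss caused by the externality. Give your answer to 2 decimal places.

DWL = $22.36

Market equilibrium (private): 44.42 + 2.46x = 98.38 - 4.24x → x_m = 8.0537.
Social marginal benefit = demand − MEC = 90.21 - 5.58x.
Set SMB = MC: 90.21 - 5.58x = 44.42 + 2.46x → x* = 5.6953.
Height of the DWL triangle at x_m is MC(x_m) − SMB(x_m) = MEC(x_m) = 18.9620.
DWL = ½ × 2.3584 × 18.9620 = 22.3600.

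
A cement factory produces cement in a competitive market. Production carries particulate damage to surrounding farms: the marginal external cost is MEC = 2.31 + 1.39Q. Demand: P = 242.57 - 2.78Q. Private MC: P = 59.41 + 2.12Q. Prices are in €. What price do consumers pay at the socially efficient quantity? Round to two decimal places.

P = €162.64

Social marginal cost = private MC + MEC = 61.72 + 3.51Q.
Set SMC = demand: 61.72 + 3.51Q = 242.57 - 2.78Q → Q* = 28.7520.
Consumer price on the demand curve at Q*: 242.57 − 2.78×28.7520 = 162.6394.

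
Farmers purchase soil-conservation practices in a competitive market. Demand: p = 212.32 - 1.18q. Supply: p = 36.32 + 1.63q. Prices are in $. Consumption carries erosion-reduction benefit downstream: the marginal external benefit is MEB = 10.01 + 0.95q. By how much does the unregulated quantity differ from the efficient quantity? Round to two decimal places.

Market equilibrium (private): 36.32 + 1.63q = 212.32 - 1.18q → q_m = 62.6335.
Social marginal benefit = demand + MEB = 222.33 - 0.23q.
Set SMB = MC: 222.33 - 0.23q = 36.32 + 1.63q → q* = 100.0054.
Gap = |62.6335 − 100.0054| = 37.3719.

37.37 units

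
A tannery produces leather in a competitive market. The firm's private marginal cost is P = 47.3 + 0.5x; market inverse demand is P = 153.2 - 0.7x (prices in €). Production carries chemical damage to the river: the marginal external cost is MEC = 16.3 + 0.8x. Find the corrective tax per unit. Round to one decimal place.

Social marginal cost = private MC + MEC = 63.6 + 1.3x.
Set SMC = demand: 63.6 + 1.3x = 153.2 - 0.7x → x* = 44.8000.
The Pigouvian tax equals MEC at x*: 16.3 + 0.8×44.8000 = 52.1400.

tax = €52.1 per unit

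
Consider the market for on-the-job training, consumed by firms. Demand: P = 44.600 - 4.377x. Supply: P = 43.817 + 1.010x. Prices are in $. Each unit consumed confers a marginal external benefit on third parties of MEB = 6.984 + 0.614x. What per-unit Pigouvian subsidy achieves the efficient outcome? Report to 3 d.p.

subsidy = $7.983 per unit

Social marginal benefit = demand + MEB = 51.584 - 3.763x.
Set SMB = MC: 51.584 - 3.763x = 43.817 + 1.010x → x* = 1.6273.
The Pigouvian subsidy equals MEB at x*: 6.984 + 0.614×1.6273 = 7.9832.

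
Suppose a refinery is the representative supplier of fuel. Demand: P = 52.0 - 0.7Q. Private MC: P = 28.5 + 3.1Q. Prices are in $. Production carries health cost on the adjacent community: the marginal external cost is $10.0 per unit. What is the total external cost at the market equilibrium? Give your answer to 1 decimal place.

Market equilibrium (private): 28.5 + 3.1Q = 52.0 - 0.7Q → Q_m = 6.1842.
Total external cost = MEC × Q_m = 10.0 × 6.1842 = 61.8420.

$61.8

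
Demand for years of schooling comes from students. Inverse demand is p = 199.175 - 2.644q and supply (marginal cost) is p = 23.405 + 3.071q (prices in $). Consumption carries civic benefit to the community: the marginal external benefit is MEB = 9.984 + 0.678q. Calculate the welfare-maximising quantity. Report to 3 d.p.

q* = 36.878

Social marginal benefit = demand + MEB = 209.159 - 1.966q.
Set SMB = MC: 209.159 - 1.966q = 23.405 + 3.071q → q* = 36.8779.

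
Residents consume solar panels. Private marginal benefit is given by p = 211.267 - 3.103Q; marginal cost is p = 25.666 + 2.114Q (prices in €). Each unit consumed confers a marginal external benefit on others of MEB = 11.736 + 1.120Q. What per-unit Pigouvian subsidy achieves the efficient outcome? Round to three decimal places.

Social marginal benefit = demand + MEB = 223.003 - 1.983Q.
Set SMB = MC: 223.003 - 1.983Q = 25.666 + 2.114Q → Q* = 48.1662.
The Pigouvian subsidy equals MEB at Q*: 11.736 + 1.120×48.1662 = 65.6821.

subsidy = €65.682 per unit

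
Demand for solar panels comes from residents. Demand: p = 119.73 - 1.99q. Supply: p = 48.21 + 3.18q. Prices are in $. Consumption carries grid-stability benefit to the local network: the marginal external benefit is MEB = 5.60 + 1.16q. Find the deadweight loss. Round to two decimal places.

DWL = $58.43

Market equilibrium (private): 48.21 + 3.18q = 119.73 - 1.99q → q_m = 13.8337.
Social marginal benefit = demand + MEB = 125.33 - 0.83q.
Set SMB = MC: 125.33 - 0.83q = 48.21 + 3.18q → q* = 19.2319.
The welfare-loss triangle has base |q_m − q*| and height MEB(q_m) (the vertical gap between SMB and MC is zero at q* and MEB at q_m).
DWL = ½ × 5.3982 × 21.6470 = 58.4274.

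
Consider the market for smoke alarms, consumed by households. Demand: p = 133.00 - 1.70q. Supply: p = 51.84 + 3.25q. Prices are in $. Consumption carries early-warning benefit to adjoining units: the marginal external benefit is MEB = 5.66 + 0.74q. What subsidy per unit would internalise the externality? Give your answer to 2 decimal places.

Social marginal benefit = demand + MEB = 138.66 - 0.96q.
Set SMB = MC: 138.66 - 0.96q = 51.84 + 3.25q → q* = 20.6223.
The Pigouvian subsidy equals MEB at q*: 5.66 + 0.74×20.6223 = 20.9205.

subsidy = $20.92 per unit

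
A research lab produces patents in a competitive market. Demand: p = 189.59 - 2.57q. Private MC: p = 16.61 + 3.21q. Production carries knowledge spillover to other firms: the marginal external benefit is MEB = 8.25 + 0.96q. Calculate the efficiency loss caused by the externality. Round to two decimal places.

DWL = 141.86

Market equilibrium (private): 16.61 + 3.21q = 189.59 - 2.57q → q_m = 29.9273.
Social marginal cost = private MC − MEB = 8.36 + 2.25q.
Set SMC = demand: 8.36 + 2.25q = 189.59 - 2.57q → q* = 37.5996.
The welfare-loss triangle has base |q_m − q*| and height MEB(q_m) (the vertical gap between SMC and demand is zero at q* and MEB at q_m).
DWL = ½ × 7.6723 × 36.9802 = 141.8616.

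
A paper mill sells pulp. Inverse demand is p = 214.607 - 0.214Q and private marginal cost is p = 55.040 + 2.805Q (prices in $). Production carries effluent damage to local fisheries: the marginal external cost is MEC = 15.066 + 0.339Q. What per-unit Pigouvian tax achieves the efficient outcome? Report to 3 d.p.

Social marginal cost = private MC + MEC = 70.106 + 3.144Q.
Set SMC = demand: 70.106 + 3.144Q = 214.607 - 0.214Q → Q* = 43.0319.
The Pigouvian tax equals MEC at Q*: 15.066 + 0.339×43.0319 = 29.6538.

tax = $29.654 per unit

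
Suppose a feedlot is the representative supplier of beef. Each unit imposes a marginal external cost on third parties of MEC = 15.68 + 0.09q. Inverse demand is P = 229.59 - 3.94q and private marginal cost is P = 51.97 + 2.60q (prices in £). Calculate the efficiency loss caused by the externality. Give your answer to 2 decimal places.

DWL = £24.77

Market equilibrium (private): 51.97 + 2.60q = 229.59 - 3.94q → q_m = 27.1590.
Social marginal cost = private MC + MEC = 67.65 + 2.69q.
Set SMC = demand: 67.65 + 2.69q = 229.59 - 3.94q → q* = 24.4253.
Between q* and q_m the wedge SMC − demand runs linearly from 0 to MEC(q_m), so the loss is a triangle.
DWL = ½ × 2.7337 × 18.1243 = 24.7732.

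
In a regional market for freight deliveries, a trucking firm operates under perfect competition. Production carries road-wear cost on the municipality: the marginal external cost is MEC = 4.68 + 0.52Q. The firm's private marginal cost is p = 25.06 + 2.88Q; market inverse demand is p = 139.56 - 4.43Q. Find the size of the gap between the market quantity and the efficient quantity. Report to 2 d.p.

1.64 units

Market equilibrium (private): 25.06 + 2.88Q = 139.56 - 4.43Q → Q_m = 15.6635.
Social marginal cost = private MC + MEC = 29.74 + 3.40Q.
Set SMC = demand: 29.74 + 3.40Q = 139.56 - 4.43Q → Q* = 14.0255.
Gap = |15.6635 − 14.0255| = 1.6380.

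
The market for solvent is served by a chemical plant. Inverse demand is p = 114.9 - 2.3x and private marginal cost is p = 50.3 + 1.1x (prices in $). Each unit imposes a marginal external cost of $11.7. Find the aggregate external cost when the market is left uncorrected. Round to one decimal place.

Market equilibrium (private): 50.3 + 1.1x = 114.9 - 2.3x → x_m = 19.0000.
Total external cost = MEC × x_m = 11.7 × 19.0000 = 222.3000.

$222.3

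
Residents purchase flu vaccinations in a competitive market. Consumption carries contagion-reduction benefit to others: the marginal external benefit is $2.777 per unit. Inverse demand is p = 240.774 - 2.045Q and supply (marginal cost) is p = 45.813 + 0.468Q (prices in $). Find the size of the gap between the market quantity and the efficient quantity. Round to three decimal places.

Market equilibrium (private): 45.813 + 0.468Q = 240.774 - 2.045Q → Q_m = 77.5810.
Social marginal benefit = demand + MEB = 243.551 - 2.045Q.
Set SMB = MC: 243.551 - 2.045Q = 45.813 + 0.468Q → Q* = 78.6860.
Gap = |77.5810 − 78.6860| = 1.1050.

1.105 units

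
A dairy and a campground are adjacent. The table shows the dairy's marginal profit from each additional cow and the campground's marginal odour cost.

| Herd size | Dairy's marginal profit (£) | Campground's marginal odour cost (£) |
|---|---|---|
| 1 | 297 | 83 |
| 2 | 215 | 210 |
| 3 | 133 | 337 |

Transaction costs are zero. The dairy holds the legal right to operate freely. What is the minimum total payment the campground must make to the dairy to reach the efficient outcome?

£133

Left alone the dairy would choose level 3 (marginal profit stays positive).
Efficient level: k* = 2 (marginal profit ≥ marginal odour cost through 2).
The campground must at least cover the dairy's forgone profit from cutting 3→2: 133 = 133.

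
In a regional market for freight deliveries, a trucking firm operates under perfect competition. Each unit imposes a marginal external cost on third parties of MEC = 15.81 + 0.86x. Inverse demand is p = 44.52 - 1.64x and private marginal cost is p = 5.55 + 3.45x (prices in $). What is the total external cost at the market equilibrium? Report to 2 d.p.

Market equilibrium (private): 5.55 + 3.45x = 44.52 - 1.64x → x_m = 7.6562.
Total external cost = ∫₀^{x_m} (15.81 + 0.86x) dx = 15.81×7.6562 + ½×0.86×7.6562² = 146.2500.

$146.25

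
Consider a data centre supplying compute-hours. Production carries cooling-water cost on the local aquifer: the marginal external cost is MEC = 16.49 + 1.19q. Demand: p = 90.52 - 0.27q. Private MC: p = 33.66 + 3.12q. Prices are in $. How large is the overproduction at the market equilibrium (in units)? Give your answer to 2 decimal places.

Market equilibrium (private): 33.66 + 3.12q = 90.52 - 0.27q → q_m = 16.7729.
Social marginal cost = private MC + MEC = 50.15 + 4.31q.
Set SMC = demand: 50.15 + 4.31q = 90.52 - 0.27q → q* = 8.8144.
Gap = |16.7729 − 8.8144| = 7.9585.

7.96 units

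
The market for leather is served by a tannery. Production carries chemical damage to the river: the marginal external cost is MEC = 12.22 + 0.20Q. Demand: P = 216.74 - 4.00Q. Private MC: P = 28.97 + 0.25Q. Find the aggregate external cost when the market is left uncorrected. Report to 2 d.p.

Market equilibrium (private): 28.97 + 0.25Q = 216.74 - 4.00Q → Q_m = 44.1812.
Total external cost = ∫₀^{Q_m} (12.22 + 0.20Q) dQ = 12.22×44.1812 + ½×0.20×44.1812² = 735.0921.

735.09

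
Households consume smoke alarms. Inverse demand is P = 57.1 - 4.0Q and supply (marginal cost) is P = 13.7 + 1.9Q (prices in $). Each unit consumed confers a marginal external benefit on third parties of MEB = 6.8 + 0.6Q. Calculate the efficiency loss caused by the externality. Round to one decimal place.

Market equilibrium (private): 13.7 + 1.9Q = 57.1 - 4.0Q → Q_m = 7.3559.
Social marginal benefit = demand + MEB = 63.9 - 3.4Q.
Set SMB = MC: 63.9 - 3.4Q = 13.7 + 1.9Q → Q* = 9.4717.
The loss is the area between SMB and MC from Q* to Q_m; with linear curves that's a triangle of height MEB(Q_m).
DWL = ½ × 2.1158 × 11.2136 = 11.8629.

DWL = $11.9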